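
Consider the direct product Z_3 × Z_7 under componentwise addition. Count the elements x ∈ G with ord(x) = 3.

An element (a,b) has order lcm(ord(a), ord(b)); count pairs with lcm equal to 3.
Enumerating gives 2 such elements.

2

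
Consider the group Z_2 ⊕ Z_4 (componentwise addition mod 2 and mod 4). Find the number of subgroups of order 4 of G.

3

|G| = 8 and 4 | 8, so subgroups of order 4 are possible by Lagrange.
The subgroups of order 4 are: {(0,0), (0,1), (0,2), (0,3)}; {(0,0), (0,2), (1,0), (1,2)}; {(0,0), (0,2), (1,1), (1,3)}.
So G has 3 subgroups of order 4.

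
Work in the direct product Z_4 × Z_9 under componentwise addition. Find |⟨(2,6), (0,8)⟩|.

|⟨(2,6)⟩| = 6 and |⟨(0,8)⟩| = 9, so |H| is a multiple of lcm(6, 9) = 18 and divides |G| = 36.
Closing under the operation: H = {(0,0), (0,1), (0,2), (0,3), (0,4), (0,5), (0,6), (0,7), (0,8), (2,0), (2,1), (2,2), (2,3), (2,4), (2,5), (2,6), (2,7), (2,8)}, so |H| = 18.

18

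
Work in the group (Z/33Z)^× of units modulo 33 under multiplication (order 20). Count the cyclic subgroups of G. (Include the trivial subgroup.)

8

Group the elements of G by the cyclic subgroup they generate; each cyclic subgroup of order d accounts for φ(d) elements.
Cyclic subgroups by order — order 1: 1; order 2: 3; order 5: 1; order 10: 3.
Total: 8.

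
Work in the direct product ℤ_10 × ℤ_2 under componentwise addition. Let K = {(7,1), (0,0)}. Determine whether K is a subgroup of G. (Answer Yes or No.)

No

(7,1) ∈ K but its inverse (3,1) ∉ K, so K is not a subgroup.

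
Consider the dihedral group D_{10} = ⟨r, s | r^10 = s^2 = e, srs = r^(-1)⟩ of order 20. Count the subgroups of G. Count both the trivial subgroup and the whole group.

22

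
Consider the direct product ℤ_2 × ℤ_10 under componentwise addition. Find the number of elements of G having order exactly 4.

0

An element (a,b) has order lcm(ord(a), ord(b)); count pairs with lcm equal to 4.
Enumerating gives 0 such elements.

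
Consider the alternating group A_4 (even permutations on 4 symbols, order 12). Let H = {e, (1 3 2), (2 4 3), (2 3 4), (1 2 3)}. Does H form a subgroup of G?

|H| = 5 does not divide |G| = 12, so by Lagrange H is not a subgroup.

No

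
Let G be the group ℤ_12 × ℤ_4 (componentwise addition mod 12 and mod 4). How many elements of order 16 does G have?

An element (a,b) has order lcm(ord(a), ord(b)); count pairs with lcm equal to 16.
Enumerating gives 0 such elements.

0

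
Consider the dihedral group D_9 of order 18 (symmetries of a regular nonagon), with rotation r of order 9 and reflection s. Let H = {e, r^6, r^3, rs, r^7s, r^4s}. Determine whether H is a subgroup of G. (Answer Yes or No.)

|H| = 6 divides |G| = 18, consistent with Lagrange.
H contains the identity, every element's inverse is in H, and H is closed under ·: it is a subgroup.

Yes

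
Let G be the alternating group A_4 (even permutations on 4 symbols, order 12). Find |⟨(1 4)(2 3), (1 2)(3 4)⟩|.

4

|⟨(1 4)(2 3)⟩| = 2 and |⟨(1 2)(3 4)⟩| = 2, so |H| is a multiple of lcm(2, 2) = 2 and divides |G| = 12.
Closing under the operation: H = {e, (1 2)(3 4), (1 3)(2 4), (1 4)(2 3)}, so |H| = 4.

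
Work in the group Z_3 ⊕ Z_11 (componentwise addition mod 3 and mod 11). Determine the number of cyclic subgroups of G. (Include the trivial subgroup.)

4

Group the elements of G by the cyclic subgroup they generate; each cyclic subgroup of order d accounts for φ(d) elements.
Cyclic subgroups by order — order 1: 1; order 3: 1; order 11: 1; order 33: 1.
Total: 4.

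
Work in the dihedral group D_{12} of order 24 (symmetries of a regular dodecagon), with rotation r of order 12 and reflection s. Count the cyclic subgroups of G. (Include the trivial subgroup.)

A cyclic subgroup of order d is generated by each of its φ(d) elements of order d, so the cyclic subgroups of order d number (#elements of order d)/φ(d).
Cyclic subgroups by order — order 1: 1; order 2: 13; order 3: 1; order 4: 1; order 6: 1; order 12: 1.
Total: 18.

18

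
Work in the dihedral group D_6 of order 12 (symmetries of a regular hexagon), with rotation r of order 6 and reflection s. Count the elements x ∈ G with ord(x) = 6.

2

The elements of order 6 are: r, r^5.
That's 2.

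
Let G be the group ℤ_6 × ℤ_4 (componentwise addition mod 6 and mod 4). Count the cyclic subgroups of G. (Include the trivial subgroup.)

12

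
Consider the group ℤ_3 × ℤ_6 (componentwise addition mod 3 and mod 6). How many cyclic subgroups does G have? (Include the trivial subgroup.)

10

Each element a generates a cyclic subgroup ⟨a⟩; distinct elements may generate the same one (a cyclic group of order d has φ(d) generators).
Cyclic subgroups by order — order 1: 1; order 2: 1; order 3: 4; order 6: 4.
Total: 10.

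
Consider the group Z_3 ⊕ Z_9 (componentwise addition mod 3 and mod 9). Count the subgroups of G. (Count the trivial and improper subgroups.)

|G| = 27, so by Lagrange every subgroup order divides 27. Divisors: 1, 3, 9, 27.
Subgroups by order — order 1: 1; order 3: 4; order 9: 4; order 27: 1.
Total: 1 + 4 + 4 + 1 = 10.

10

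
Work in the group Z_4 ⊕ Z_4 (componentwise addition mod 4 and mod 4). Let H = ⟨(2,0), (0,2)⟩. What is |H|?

|⟨(2,0)⟩| = 2 and |⟨(0,2)⟩| = 2, so |H| is a multiple of lcm(2, 2) = 2 and divides |G| = 16.
Closing under the operation: H = {(0,0), (0,2), (2,0), (2,2)}, so |H| = 4.

4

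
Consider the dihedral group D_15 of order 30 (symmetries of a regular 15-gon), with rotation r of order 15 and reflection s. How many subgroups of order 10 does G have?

|G| = 30 and 10 | 30, so subgroups of order 10 are possible by Lagrange.
The subgroups of order 10 are: {e, r^3, r^6, r^9, r^12, rs, r^4s, r^7s, r^10s, r^13s}; {e, r^3, r^6, r^9, r^12, r^2s, r^5s, r^8s, r^11s, r^14s}; {e, r^3, r^6, r^9, r^12, s, r^3s, r^6s, r^9s, r^12s}.
So G has 3 subgroups of order 10.

3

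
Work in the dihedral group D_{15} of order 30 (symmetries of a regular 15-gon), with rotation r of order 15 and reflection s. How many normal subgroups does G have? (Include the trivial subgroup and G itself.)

5

G has 28 subgroups. Checking conjugation-invariance by order — order 1: 1/1 normal; order 2: 0/15 normal; order 3: 1/1 normal; order 5: 1/1 normal; order 6: 0/5 normal; order 10: 0/3 normal; order 15: 1/1 normal; order 30: 1/1 normal.
Total normal subgroups: 5.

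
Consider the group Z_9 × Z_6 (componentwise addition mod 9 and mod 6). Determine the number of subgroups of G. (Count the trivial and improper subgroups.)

|G| = 54, so by Lagrange every subgroup order divides 54. Divisors: 1, 2, 3, 6, 9, 18, 27, 54.
Subgroups by order — order 1: 1; order 2: 1; order 3: 4; order 6: 4; order 9: 4; order 18: 4; order 27: 1; order 54: 1.
Total: 1 + 1 + 4 + 4 + 4 + 4 + 1 + 1 = 20.

20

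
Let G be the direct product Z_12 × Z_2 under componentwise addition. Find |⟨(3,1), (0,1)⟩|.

|⟨(3,1)⟩| = 4 and |⟨(0,1)⟩| = 2, so |H| is a multiple of lcm(4, 2) = 4 and divides |G| = 24.
Closing under the operation: H = {(0,0), (0,1), (3,0), (3,1), (6,0), (6,1), (9,0), (9,1)}, so |H| = 8.

8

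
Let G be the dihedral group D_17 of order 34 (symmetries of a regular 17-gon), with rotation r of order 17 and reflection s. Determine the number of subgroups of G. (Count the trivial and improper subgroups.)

20

|G| = 34, so by Lagrange every subgroup order divides 34. Divisors: 1, 2, 17, 34.
Subgroups by order — order 1: 1; order 2: 17; order 17: 1; order 34: 1.
Total: 1 + 17 + 1 + 1 = 20.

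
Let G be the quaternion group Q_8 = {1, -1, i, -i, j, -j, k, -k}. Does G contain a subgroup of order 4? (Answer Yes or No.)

Yes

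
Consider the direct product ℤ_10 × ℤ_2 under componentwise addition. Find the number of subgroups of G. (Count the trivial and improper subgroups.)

10

|G| = 20, so by Lagrange every subgroup order divides 20. Divisors: 1, 2, 4, 5, 10, 20.
Subgroups by order — order 1: 1; order 2: 3; order 4: 1; order 5: 1; order 10: 3; order 20: 1.
Total: 1 + 3 + 1 + 1 + 3 + 1 = 10.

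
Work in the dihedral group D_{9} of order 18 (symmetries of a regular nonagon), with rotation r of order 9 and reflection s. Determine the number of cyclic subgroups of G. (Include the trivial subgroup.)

12

Each element a generates a cyclic subgroup ⟨a⟩; distinct elements may generate the same one (a cyclic group of order d has φ(d) generators).
Cyclic subgroups by order — order 1: 1; order 2: 9; order 3: 1; order 9: 1.
Total: 12.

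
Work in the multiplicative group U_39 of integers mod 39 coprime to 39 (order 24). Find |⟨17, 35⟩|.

|⟨17⟩| = 6 and |⟨35⟩| = 6, so |H| is a multiple of lcm(6, 6) = 6 and divides |G| = 24.
Closing under the operation: H = {1, 4, 10, 14, 16, 17, 22, 23, 25, 29, 35, 38}, so |H| = 12.

12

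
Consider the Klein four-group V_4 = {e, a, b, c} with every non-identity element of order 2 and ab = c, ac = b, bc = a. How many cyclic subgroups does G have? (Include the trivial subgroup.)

A cyclic subgroup of order d is generated by each of its φ(d) elements of order d, so the cyclic subgroups of order d number (#elements of order d)/φ(d).
Cyclic subgroups by order — order 1: 1; order 2: 3.
Total: 4.

4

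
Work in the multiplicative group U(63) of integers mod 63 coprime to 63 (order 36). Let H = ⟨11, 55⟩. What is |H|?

12

|⟨11⟩| = 6 and |⟨55⟩| = 2, so |H| is a multiple of lcm(6, 2) = 6 and divides |G| = 36.
Closing under the operation: H = {1, 5, 8, 11, 23, 25, 38, 40, 52, 55, 58, 62}, so |H| = 12.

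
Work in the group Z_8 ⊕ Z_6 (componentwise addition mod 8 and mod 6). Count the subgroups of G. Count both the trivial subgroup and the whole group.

|G| = 48, so by Lagrange every subgroup order divides 48. Divisors: 1, 2, 3, 4, 6, 8, 12, 16, 24, 48.
Subgroups by order — order 1: 1; order 2: 3; order 3: 1; order 4: 3; order 6: 3; order 8: 3; order 12: 3; order 16: 1; order 24: 3; order 48: 1.
Total: 1 + 3 + 1 + 3 + 3 + 3 + 3 + 1 + 3 + 1 = 22.

22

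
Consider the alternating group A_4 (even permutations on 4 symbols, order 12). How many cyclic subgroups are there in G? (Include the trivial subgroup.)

8

Each element a generates a cyclic subgroup ⟨a⟩; distinct elements may generate the same one (a cyclic group of order d has φ(d) generators).
Cyclic subgroups by order — order 1: 1; order 2: 3; order 3: 4.
Total: 8.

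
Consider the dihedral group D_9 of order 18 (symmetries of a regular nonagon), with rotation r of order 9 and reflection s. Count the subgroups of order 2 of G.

|G| = 18 and 2 | 18, so subgroups of order 2 are possible by Lagrange.
The subgroups of order 2 are: {e, r^2s}; {e, r^3s}; {e, r^4s}; {e, r^5s}; … (9 in all).
So G has 9 subgroups of order 2.

9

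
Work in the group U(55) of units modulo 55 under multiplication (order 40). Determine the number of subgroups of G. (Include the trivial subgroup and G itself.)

16

|G| = 40, so by Lagrange every subgroup order divides 40. Divisors: 1, 2, 4, 5, 8, 10, 20, 40.
Subgroups by order — order 1: 1; order 2: 3; order 4: 3; order 5: 1; order 8: 1; order 10: 3; order 20: 3; order 40: 1.
Total: 1 + 3 + 3 + 1 + 1 + 3 + 3 + 1 = 16.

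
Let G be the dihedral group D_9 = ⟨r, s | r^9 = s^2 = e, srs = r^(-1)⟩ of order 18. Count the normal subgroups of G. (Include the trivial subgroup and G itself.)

G has 16 subgroups. Checking conjugation-invariance by order — order 1: 1/1 normal; order 2: 0/9 normal; order 3: 1/1 normal; order 6: 0/3 normal; order 9: 1/1 normal; order 18: 1/1 normal.
Total normal subgroups: 4.

4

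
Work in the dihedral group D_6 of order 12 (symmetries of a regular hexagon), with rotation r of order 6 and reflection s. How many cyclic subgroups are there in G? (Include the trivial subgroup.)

Group the elements of G by the cyclic subgroup they generate; each cyclic subgroup of order d accounts for φ(d) elements.
Cyclic subgroups by order — order 1: 1; order 2: 7; order 3: 1; order 6: 1.
Total: 10.

10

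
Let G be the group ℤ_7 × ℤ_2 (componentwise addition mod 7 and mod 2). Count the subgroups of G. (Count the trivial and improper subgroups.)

|G| = 14, so by Lagrange every subgroup order divides 14. Divisors: 1, 2, 7, 14.
Subgroups by order — order 1: 1; order 2: 1; order 7: 1; order 14: 1.
Total: 1 + 1 + 1 + 1 = 4.

4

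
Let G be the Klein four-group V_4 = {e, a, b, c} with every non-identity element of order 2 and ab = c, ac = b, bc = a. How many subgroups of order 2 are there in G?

|G| = 4 and 2 | 4, so subgroups of order 2 are possible by Lagrange.
The subgroups of order 2 are: {e, a}; {e, b}; {e, c}.
So G has 3 subgroups of order 2.

3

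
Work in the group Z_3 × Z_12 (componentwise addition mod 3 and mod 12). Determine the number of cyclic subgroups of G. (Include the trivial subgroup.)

15

Group the elements of G by the cyclic subgroup they generate; each cyclic subgroup of order d accounts for φ(d) elements.
Cyclic subgroups by order — order 1: 1; order 2: 1; order 3: 4; order 4: 1; order 6: 4; order 12: 4.
Total: 15.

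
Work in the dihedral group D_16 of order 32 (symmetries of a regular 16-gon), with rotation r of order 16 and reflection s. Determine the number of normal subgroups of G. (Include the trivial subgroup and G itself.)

G has 36 subgroups. Checking conjugation-invariance by order — order 1: 1/1 normal; order 2: 1/17 normal; order 4: 1/9 normal; order 8: 1/5 normal; order 16: 3/3 normal; order 32: 1/1 normal.
Total normal subgroups: 8.

8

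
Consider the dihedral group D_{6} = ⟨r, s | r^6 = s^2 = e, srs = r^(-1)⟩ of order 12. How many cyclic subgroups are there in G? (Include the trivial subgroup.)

10

A cyclic subgroup of order d is generated by each of its φ(d) elements of order d, so the cyclic subgroups of order d number (#elements of order d)/φ(d).
Cyclic subgroups by order — order 1: 1; order 2: 7; order 3: 1; order 6: 1.
Total: 10.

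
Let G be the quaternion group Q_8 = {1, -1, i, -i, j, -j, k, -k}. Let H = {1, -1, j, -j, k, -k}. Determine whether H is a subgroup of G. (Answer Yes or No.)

|H| = 6 does not divide |G| = 8, so by Lagrange H is not a subgroup.

No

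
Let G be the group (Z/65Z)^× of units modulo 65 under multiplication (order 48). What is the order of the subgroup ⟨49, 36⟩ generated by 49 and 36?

12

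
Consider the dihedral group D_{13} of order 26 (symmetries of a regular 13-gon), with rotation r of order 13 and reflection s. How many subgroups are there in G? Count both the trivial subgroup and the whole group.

16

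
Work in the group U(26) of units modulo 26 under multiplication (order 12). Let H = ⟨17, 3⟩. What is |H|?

6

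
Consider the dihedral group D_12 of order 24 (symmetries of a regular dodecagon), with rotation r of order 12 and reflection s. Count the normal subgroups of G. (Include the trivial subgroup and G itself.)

9

G has 34 subgroups. Checking conjugation-invariance by order — order 1: 1/1 normal; order 2: 1/13 normal; order 3: 1/1 normal; order 4: 1/7 normal; order 6: 1/5 normal; order 8: 0/3 normal; order 12: 3/3 normal; order 24: 1/1 normal.
Total normal subgroups: 9.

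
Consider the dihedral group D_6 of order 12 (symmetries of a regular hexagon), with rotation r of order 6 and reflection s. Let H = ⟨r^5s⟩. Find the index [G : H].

6

|⟨r^5s⟩| = 2 and |G| = 12.
By Lagrange, [G : H] = |G|/|H| = 12/2 = 6.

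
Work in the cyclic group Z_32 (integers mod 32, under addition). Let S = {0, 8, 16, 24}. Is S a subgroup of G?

|S| = 4 divides |G| = 32, consistent with Lagrange.
S contains the identity, every element's inverse is in S, and S is closed under +: it is a subgroup.
In fact S = ⟨8⟩.

Yes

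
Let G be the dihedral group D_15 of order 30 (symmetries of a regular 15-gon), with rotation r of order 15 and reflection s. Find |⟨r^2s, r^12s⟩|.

6

|⟨r^2s⟩| = 2 and |⟨r^12s⟩| = 2, so |H| is a multiple of lcm(2, 2) = 2 and divides |G| = 30.
Closing under the operation: H = {e, r^5, r^10, r^2s, r^7s, r^12s}, so |H| = 6.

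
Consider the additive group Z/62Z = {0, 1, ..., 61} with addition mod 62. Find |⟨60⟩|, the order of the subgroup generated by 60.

31

In Z/62Z, the order of an element a is n/gcd(a, n).
gcd(60, 62) = 2, so |⟨60⟩| = 62/2 = 31.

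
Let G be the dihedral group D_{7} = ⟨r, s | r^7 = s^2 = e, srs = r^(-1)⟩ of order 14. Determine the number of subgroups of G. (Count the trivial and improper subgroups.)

|G| = 14, so by Lagrange every subgroup order divides 14. Divisors: 1, 2, 7, 14.
Subgroups by order — order 1: 1; order 2: 7; order 7: 1; order 14: 1.
Total: 1 + 7 + 1 + 1 = 10.

10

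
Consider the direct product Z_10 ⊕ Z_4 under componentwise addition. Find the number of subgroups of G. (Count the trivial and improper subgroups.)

16

|G| = 40, so by Lagrange every subgroup order divides 40. Divisors: 1, 2, 4, 5, 8, 10, 20, 40.
Subgroups by order — order 1: 1; order 2: 3; order 4: 3; order 5: 1; order 8: 1; order 10: 3; order 20: 3; order 40: 1.
Total: 1 + 3 + 3 + 1 + 1 + 3 + 3 + 1 = 16.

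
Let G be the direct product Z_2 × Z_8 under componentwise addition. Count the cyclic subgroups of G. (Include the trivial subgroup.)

A cyclic subgroup of order d is generated by each of its φ(d) elements of order d, so the cyclic subgroups of order d number (#elements of order d)/φ(d).
Cyclic subgroups by order — order 1: 1; order 2: 3; order 4: 2; order 8: 2.
Total: 8.

8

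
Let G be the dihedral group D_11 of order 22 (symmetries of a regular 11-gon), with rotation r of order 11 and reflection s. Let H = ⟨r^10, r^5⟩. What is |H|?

11

|⟨r^10⟩| = 11 and |⟨r^5⟩| = 11, so |H| is a multiple of lcm(11, 11) = 11 and divides |G| = 22.
Closing under the operation: H = {e, r, r^2, r^3, r^4, r^5, r^6, r^7, r^8, r^9, r^10}, so |H| = 11.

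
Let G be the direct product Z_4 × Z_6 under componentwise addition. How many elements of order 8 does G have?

An element (a,b) has order lcm(ord(a), ord(b)); count pairs with lcm equal to 8.
Enumerating gives 0 such elements.

0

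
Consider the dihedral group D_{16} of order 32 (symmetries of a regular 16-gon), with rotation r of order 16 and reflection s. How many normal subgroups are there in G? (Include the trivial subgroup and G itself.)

8

G has 36 subgroups. Checking conjugation-invariance by order — order 1: 1/1 normal; order 2: 1/17 normal; order 4: 1/9 normal; order 8: 1/5 normal; order 16: 3/3 normal; order 32: 1/1 normal.
Total normal subgroups: 8.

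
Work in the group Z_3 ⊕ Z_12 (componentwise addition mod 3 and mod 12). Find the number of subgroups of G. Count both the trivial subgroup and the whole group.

|G| = 36, so by Lagrange every subgroup order divides 36. Divisors: 1, 2, 3, 4, 6, 9, 12, 18, 36.
Subgroups by order — order 1: 1; order 2: 1; order 3: 4; order 4: 1; order 6: 4; order 9: 1; order 12: 4; order 18: 1; order 36: 1.
Total: 1 + 1 + 4 + 1 + 4 + 1 + 4 + 1 + 1 = 18.

18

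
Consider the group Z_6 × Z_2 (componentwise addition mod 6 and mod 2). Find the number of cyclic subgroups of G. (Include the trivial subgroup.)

Group the elements of G by the cyclic subgroup they generate; each cyclic subgroup of order d accounts for φ(d) elements.
Cyclic subgroups by order — order 1: 1; order 2: 3; order 3: 1; order 6: 3.
Total: 8.

8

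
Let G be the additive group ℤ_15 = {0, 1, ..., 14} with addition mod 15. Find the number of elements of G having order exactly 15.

In a cyclic group of order 15, the number of elements of order d (for d | 15) is φ(d).
φ(15) = 8.

8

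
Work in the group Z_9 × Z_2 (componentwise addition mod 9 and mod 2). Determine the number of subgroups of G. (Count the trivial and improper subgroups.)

|G| = 18, so by Lagrange every subgroup order divides 18. Divisors: 1, 2, 3, 6, 9, 18.
Subgroups by order — order 1: 1; order 2: 1; order 3: 1; order 6: 1; order 9: 1; order 18: 1.
Total: 1 + 1 + 1 + 1 + 1 + 1 = 6.

6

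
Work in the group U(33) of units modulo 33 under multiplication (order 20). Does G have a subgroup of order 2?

Yes

2 | 20. A subgroup of order 2 is {1, 10}.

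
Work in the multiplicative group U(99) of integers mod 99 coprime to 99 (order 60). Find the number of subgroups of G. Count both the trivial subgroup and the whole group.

|G| = 60, so by Lagrange every subgroup order divides 60. Divisors: 1, 2, 3, 4, 5, 6, 10, 12, 15, 20, 30, 60.
Subgroups by order — order 1: 1; order 2: 3; order 3: 1; order 4: 1; order 5: 1; order 6: 3; order 10: 3; order 12: 1; order 15: 1; order 20: 1; order 30: 3; order 60: 1.
Total: 1 + 3 + 1 + 1 + 1 + 3 + 3 + 1 + 1 + 1 + 3 + 1 = 20.

20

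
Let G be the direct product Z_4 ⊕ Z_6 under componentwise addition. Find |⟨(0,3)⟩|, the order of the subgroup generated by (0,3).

2

The order of (0,3) in Z_4 × Z_6 is lcm(ord(0) in Z_4, ord(3) in Z_6).
ord(0) = 1 and ord(3) = 2, so |⟨(0,3)⟩| = lcm(1, 2) = 2.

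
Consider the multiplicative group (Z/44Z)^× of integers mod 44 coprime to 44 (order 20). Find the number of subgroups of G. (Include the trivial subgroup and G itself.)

10

|G| = 20, so by Lagrange every subgroup order divides 20. Divisors: 1, 2, 4, 5, 10, 20.
Subgroups by order — order 1: 1; order 2: 3; order 4: 1; order 5: 1; order 10: 3; order 20: 1.
Total: 1 + 3 + 1 + 1 + 3 + 1 = 10.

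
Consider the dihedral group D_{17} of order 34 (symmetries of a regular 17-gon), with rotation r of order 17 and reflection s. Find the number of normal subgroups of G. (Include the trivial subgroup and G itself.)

3

G has 20 subgroups. Checking conjugation-invariance by order — order 1: 1/1 normal; order 2: 0/17 normal; order 17: 1/1 normal; order 34: 1/1 normal.
Total normal subgroups: 3.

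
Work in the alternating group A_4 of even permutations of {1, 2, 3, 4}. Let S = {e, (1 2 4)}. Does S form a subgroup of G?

No

(1 2 4) ∈ S but its inverse (1 4 2) ∉ S, so S is not a subgroup.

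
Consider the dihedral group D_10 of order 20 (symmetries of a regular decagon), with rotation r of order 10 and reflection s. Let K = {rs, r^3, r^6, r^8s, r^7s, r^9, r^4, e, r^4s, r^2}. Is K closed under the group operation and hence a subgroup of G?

No

r^9 ∈ K but its inverse r ∉ K, so K is not a subgroup.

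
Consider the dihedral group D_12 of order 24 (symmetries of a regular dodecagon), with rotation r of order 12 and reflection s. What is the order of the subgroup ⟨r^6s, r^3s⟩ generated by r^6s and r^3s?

8

|⟨r^6s⟩| = 2 and |⟨r^3s⟩| = 2, so |H| is a multiple of lcm(2, 2) = 2 and divides |G| = 24.
Closing under the operation: H = {e, r^3, r^6, r^9, s, r^3s, r^6s, r^9s}, so |H| = 8.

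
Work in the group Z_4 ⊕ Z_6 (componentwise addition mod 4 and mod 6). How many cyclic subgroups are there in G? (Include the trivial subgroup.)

A cyclic subgroup of order d is generated by each of its φ(d) elements of order d, so the cyclic subgroups of order d number (#elements of order d)/φ(d).
Cyclic subgroups by order — order 1: 1; order 2: 3; order 3: 1; order 4: 2; order 6: 3; order 12: 2.
Total: 12.

12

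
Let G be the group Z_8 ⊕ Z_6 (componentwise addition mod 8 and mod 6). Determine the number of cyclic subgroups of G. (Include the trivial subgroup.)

16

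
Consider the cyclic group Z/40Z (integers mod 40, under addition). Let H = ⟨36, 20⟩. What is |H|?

10

|⟨36⟩| = 10 and |⟨20⟩| = 2, so |H| is a multiple of lcm(10, 2) = 10 and divides |G| = 40.
Closing under the operation: H = {0, 4, 8, 12, 16, 20, 24, 28, 32, 36}, so |H| = 10.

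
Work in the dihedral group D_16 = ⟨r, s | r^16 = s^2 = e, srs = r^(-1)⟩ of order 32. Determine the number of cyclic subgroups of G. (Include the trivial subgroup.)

21

A cyclic subgroup of order d is generated by each of its φ(d) elements of order d, so the cyclic subgroups of order d number (#elements of order d)/φ(d).
Cyclic subgroups by order — order 1: 1; order 2: 17; order 4: 1; order 8: 1; order 16: 1.
Total: 21.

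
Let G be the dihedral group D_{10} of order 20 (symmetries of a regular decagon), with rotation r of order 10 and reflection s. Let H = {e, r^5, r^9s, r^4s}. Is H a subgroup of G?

Yes

|H| = 4 divides |G| = 20, consistent with Lagrange.
H contains the identity, every element's inverse is in H, and H is closed under ·: it is a subgroup.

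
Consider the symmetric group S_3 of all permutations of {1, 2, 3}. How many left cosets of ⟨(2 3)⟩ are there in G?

|⟨(2 3)⟩| = 2 and |G| = 6.
By Lagrange, [G : H] = |G|/|H| = 6/2 = 3.

3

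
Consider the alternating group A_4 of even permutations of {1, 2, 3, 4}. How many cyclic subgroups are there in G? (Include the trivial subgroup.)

Each element a generates a cyclic subgroup ⟨a⟩; distinct elements may generate the same one (a cyclic group of order d has φ(d) generators).
Cyclic subgroups by order — order 1: 1; order 2: 3; order 3: 4.
Total: 8.

8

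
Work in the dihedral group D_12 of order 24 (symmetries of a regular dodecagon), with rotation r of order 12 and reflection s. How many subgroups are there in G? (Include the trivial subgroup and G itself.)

34

|G| = 24, so by Lagrange every subgroup order divides 24. Divisors: 1, 2, 3, 4, 6, 8, 12, 24.
Subgroups by order — order 1: 1; order 2: 13; order 3: 1; order 4: 7; order 6: 5; order 8: 3; order 12: 3; order 24: 1.
Total: 1 + 13 + 1 + 7 + 5 + 3 + 3 + 1 = 34.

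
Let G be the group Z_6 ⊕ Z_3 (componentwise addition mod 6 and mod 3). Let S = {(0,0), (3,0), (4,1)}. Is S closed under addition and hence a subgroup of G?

No

(4,1) ∈ S but its inverse (2,2) ∉ S, so S is not a subgroup.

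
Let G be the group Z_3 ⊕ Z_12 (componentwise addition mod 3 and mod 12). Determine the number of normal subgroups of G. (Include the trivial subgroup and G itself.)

18

G is abelian, so every subgroup is normal.
G has 18 subgroups in total, hence 18 normal subgroups.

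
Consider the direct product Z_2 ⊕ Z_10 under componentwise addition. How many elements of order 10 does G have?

An element (a,b) has order lcm(ord(a), ord(b)); count pairs with lcm equal to 10.
Enumerating gives 12 such elements.

12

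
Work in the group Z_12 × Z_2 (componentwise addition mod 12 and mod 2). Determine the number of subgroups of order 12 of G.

3

|G| = 24 and 12 | 24, so subgroups of order 12 are possible by Lagrange.
The subgroups of order 12 are: {(0,0), (0,1), (2,0), (2,1), (4,0), (4,1), (6,0), (6,1), (8,0), (8,1), (10,0), (10,1)}; {(0,0), (1,0), (2,0), (3,0), (4,0), (5,0), (6,0), (7,0), (8,0), (9,0), (10,0), (11,0)}; {(0,0), (1,1), (2,0), (3,1), (4,0), (5,1), (6,0), (7,1), (8,0), (9,1), (10,0), (11,1)}.
So G has 3 subgroups of order 12.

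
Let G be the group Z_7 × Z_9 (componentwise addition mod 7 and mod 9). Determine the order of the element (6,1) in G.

63

The order of (6,1) in Z_7 × Z_9 is lcm(ord(6) in Z_7, ord(1) in Z_9).
ord(6) = 7 and ord(1) = 9, so |⟨(6,1)⟩| = lcm(7, 9) = 63.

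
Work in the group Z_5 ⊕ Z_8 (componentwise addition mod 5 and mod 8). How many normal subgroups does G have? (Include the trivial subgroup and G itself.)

G is abelian, so every subgroup is normal.
G has 8 subgroups in total, hence 8 normal subgroups.

8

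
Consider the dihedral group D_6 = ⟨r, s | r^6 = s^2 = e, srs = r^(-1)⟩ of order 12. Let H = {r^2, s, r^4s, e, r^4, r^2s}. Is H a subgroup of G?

Yes

|H| = 6 divides |G| = 12, consistent with Lagrange.
H contains the identity, every element's inverse is in H, and H is closed under ·: it is a subgroup.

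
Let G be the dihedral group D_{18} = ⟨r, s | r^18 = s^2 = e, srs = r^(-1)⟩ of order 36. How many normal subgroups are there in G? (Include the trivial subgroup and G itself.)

9

G has 45 subgroups. Checking conjugation-invariance by order — order 1: 1/1 normal; order 2: 1/19 normal; order 3: 1/1 normal; order 4: 0/9 normal; order 6: 1/7 normal; order 9: 1/1 normal; order 12: 0/3 normal; order 18: 3/3 normal; order 36: 1/1 normal.
Total normal subgroups: 9.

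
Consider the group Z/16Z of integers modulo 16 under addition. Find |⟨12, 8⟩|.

|⟨12⟩| = 4 and |⟨8⟩| = 2, so |H| is a multiple of lcm(4, 2) = 4 and divides |G| = 16.
Closing under the operation: H = {0, 4, 8, 12}, so |H| = 4.

4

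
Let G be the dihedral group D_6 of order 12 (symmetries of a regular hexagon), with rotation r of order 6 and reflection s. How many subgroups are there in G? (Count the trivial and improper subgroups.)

16

|G| = 12, so by Lagrange every subgroup order divides 12. Divisors: 1, 2, 3, 4, 6, 12.
Subgroups by order — order 1: 1; order 2: 7; order 3: 1; order 4: 3; order 6: 3; order 12: 1.
Total: 1 + 7 + 1 + 3 + 3 + 1 = 16.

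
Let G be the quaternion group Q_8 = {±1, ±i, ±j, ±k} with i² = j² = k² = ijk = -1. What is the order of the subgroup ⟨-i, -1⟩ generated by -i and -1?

|⟨-i⟩| = 4 and |⟨-1⟩| = 2, so |H| is a multiple of lcm(4, 2) = 4 and divides |G| = 8.
Closing under the operation: H = {1, -1, i, -i}, so |H| = 4.

4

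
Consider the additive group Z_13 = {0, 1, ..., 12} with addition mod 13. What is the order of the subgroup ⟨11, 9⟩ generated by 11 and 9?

|⟨11⟩| = 13 and |⟨9⟩| = 13, so |H| is a multiple of lcm(13, 13) = 13 and divides |G| = 13.
Closing {11, 9} under the group operation gives all of G, so |H| = 13.

13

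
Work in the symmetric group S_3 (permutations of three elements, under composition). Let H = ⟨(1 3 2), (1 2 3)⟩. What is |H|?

3

|⟨(1 3 2)⟩| = 3 and |⟨(1 2 3)⟩| = 3, so |H| is a multiple of lcm(3, 3) = 3 and divides |G| = 6.
Closing under the operation: H = {e, (1 2 3), (1 3 2)}, so |H| = 3.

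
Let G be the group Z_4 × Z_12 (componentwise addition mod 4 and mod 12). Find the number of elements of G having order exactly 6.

An element (a,b) has order lcm(ord(a), ord(b)); count pairs with lcm equal to 6.
Enumerating gives 6 such elements.

6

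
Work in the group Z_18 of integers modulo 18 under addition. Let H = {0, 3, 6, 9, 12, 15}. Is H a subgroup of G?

Yes

|H| = 6 divides |G| = 18, consistent with Lagrange.
H contains the identity, every element's inverse is in H, and H is closed under +: it is a subgroup.
In fact H = ⟨3⟩.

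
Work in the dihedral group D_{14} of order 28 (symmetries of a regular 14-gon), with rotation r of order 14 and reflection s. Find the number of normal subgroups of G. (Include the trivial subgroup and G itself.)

G has 28 subgroups. Checking conjugation-invariance by order — order 1: 1/1 normal; order 2: 1/15 normal; order 4: 0/7 normal; order 7: 1/1 normal; order 14: 3/3 normal; order 28: 1/1 normal.
Total normal subgroups: 7.

7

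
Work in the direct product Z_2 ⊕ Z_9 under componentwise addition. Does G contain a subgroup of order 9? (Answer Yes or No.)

9 | 18. A subgroup of order 9 is {(0,0), (0,1), (0,2), (0,3), (0,4), (0,5), (0,6), (0,7), (0,8)}.

Yes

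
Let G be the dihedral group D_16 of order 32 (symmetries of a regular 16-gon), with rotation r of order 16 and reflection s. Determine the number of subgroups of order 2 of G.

17

|G| = 32 and 2 | 32, so subgroups of order 2 are possible by Lagrange.
The subgroups of order 2 are: {e, r^10s}; {e, r^11s}; {e, r^12s}; {e, r^13s}; … (17 in all).
So G has 17 subgroups of order 2.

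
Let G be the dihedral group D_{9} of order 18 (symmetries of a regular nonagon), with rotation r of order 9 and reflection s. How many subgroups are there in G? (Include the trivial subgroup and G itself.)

16

|G| = 18, so by Lagrange every subgroup order divides 18. Divisors: 1, 2, 3, 6, 9, 18.
Subgroups by order — order 1: 1; order 2: 9; order 3: 1; order 6: 3; order 9: 1; order 18: 1.
Total: 1 + 9 + 1 + 3 + 1 + 1 = 16.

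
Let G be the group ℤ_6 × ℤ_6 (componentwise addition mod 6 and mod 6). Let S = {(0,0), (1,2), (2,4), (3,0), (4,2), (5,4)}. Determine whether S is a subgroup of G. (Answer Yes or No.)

Yes

|S| = 6 divides |G| = 36, consistent with Lagrange.
S contains the identity, every element's inverse is in S, and S is closed under +: it is a subgroup.
In fact S = ⟨(1,2)⟩.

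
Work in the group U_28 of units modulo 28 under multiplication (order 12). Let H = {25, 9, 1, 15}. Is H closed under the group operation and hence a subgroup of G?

No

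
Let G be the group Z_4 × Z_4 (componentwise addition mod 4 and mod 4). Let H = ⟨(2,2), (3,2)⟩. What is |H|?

|⟨(2,2)⟩| = 2 and |⟨(3,2)⟩| = 4, so |H| is a multiple of lcm(2, 4) = 4 and divides |G| = 16.
Closing under the operation: H = {(0,0), (0,2), (1,0), (1,2), (2,0), (2,2), (3,0), (3,2)}, so |H| = 8.

8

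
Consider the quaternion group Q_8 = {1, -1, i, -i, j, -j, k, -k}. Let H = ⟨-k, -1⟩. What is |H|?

4

|⟨-k⟩| = 4 and |⟨-1⟩| = 2, so |H| is a multiple of lcm(4, 2) = 4 and divides |G| = 8.
Closing under the operation: H = {1, -1, k, -k}, so |H| = 4.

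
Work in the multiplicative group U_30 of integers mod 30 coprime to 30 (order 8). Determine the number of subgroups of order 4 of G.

|G| = 8 and 4 | 8, so subgroups of order 4 are possible by Lagrange.
The subgroups of order 4 are: {1, 11, 19, 29}; {1, 7, 13, 19}; {1, 17, 19, 23}.
So G has 3 subgroups of order 4.

3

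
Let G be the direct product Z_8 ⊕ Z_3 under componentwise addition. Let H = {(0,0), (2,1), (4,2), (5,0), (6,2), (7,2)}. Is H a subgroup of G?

No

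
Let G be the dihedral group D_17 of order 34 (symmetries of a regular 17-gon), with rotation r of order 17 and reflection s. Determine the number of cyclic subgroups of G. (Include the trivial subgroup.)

19

A cyclic subgroup of order d is generated by each of its φ(d) elements of order d, so the cyclic subgroups of order d number (#elements of order d)/φ(d).
Cyclic subgroups by order — order 1: 1; order 2: 17; order 17: 1.
Total: 19.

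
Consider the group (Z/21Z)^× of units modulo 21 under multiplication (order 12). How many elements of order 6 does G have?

6

The elements of order 6 are: 2, 5, 10, 11, 17, 19.
That's 6.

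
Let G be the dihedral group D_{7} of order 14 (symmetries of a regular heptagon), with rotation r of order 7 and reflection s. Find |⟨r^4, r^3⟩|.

|⟨r^4⟩| = 7 and |⟨r^3⟩| = 7, so |H| is a multiple of lcm(7, 7) = 7 and divides |G| = 14.
Closing under the operation: H = {e, r, r^2, r^3, r^4, r^5, r^6}, so |H| = 7.

7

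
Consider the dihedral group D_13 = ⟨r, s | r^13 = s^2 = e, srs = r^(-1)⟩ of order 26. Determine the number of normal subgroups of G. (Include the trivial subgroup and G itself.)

3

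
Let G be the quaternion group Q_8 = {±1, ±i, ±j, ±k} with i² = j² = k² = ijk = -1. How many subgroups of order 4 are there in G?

3

|G| = 8 and 4 | 8, so subgroups of order 4 are possible by Lagrange.
The subgroups of order 4 are: {1, -1, i, -i}; {1, -1, j, -j}; {1, -1, k, -k}.
So G has 3 subgroups of order 4.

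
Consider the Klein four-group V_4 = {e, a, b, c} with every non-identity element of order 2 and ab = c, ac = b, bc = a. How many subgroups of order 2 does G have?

3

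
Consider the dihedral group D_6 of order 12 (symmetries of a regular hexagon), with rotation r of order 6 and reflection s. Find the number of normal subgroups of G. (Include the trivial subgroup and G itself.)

G has 16 subgroups. Checking conjugation-invariance by order — order 1: 1/1 normal; order 2: 1/7 normal; order 3: 1/1 normal; order 4: 0/3 normal; order 6: 3/3 normal; order 12: 1/1 normal.
Total normal subgroups: 7.

7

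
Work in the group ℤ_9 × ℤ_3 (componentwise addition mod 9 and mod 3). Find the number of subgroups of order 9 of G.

|G| = 27 and 9 | 27, so subgroups of order 9 are possible by Lagrange.
The subgroups of order 9 are: {(0,0), (0,1), (0,2), (3,0), (3,1), (3,2), (6,0), (6,1), (6,2)}; {(0,0), (1,0), (2,0), (3,0), (4,0), (5,0), (6,0), (7,0), (8,0)}; {(0,0), (1,1), (2,2), (3,0), (4,1), (5,2), (6,0), (7,1), (8,2)}; {(0,0), (1,2), (2,1), (3,0), (4,2), (5,1), (6,0), (7,2), (8,1)}.
So G has 4 subgroups of order 9.

4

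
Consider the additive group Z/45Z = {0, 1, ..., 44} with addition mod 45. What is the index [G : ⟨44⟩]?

|⟨44⟩| = 45 and |G| = 45.
By Lagrange, [G : H] = |G|/|H| = 45/45 = 1.

1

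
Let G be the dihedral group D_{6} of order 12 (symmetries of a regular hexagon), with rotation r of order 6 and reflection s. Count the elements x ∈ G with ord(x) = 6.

The elements of order 6 are: r, r^5.
That's 2.

2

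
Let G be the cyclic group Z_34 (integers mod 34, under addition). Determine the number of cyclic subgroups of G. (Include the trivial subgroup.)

4

A cyclic subgroup of order d is generated by each of its φ(d) elements of order d, so the cyclic subgroups of order d number (#elements of order d)/φ(d).
Cyclic subgroups by order — order 1: 1; order 2: 1; order 17: 1; order 34: 1.
Total: 4.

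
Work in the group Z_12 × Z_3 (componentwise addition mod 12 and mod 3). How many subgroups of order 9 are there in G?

|G| = 36 and 9 | 36, so subgroups of order 9 are possible by Lagrange.
The subgroups of order 9 are: {(0,0), (0,1), (0,2), (4,0), (4,1), (4,2), (8,0), (8,1), (8,2)}.
So G has 1 subgroup of order 9.

1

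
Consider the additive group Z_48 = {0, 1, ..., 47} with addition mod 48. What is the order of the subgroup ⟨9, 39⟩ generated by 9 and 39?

16

|⟨9⟩| = 16 and |⟨39⟩| = 16, so |H| is a multiple of lcm(16, 16) = 16 and divides |G| = 48.
Closing under the operation: H = {0, 3, 6, 9, 12, 15, 18, 21, 24, 27, 30, 33, 36, 39, 42, 45}, so |H| = 16.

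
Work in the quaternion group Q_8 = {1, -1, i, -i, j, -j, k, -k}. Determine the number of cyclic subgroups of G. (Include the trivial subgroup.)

Each element a generates a cyclic subgroup ⟨a⟩; distinct elements may generate the same one (a cyclic group of order d has φ(d) generators).
Cyclic subgroups by order — order 1: 1; order 2: 1; order 4: 3.
Total: 5.

5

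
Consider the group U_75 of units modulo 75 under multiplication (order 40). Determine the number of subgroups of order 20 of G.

3

|G| = 40 and 20 | 40, so subgroups of order 20 are possible by Lagrange.
The subgroups of order 20 are: {1, 4, 11, 14, 16, 19, 26, 29, 31, 34, 41, 44, 46, 49, 56, 59, 61, 64, 71, 74}; {1, 4, 7, 13, 16, 19, 22, 28, 31, 34, 37, 43, 46, 49, 52, 58, 61, 64, 67, 73}; {1, 2, 4, 8, 16, 17, 19, 23, 31, 32, 34, 38, 46, 47, 49, 53, 61, 62, 64, 68}.
So G has 3 subgroups of order 20.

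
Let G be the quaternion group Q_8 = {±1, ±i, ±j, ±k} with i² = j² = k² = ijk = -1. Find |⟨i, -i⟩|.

|⟨i⟩| = 4 and |⟨-i⟩| = 4, so |H| is a multiple of lcm(4, 4) = 4 and divides |G| = 8.
Closing under the operation: H = {1, -1, i, -i}, so |H| = 4.

4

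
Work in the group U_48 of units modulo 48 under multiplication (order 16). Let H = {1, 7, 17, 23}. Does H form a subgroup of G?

|H| = 4 divides |G| = 16, consistent with Lagrange.
H contains the identity, every element's inverse is in H, and H is closed under ·: it is a subgroup.

Yes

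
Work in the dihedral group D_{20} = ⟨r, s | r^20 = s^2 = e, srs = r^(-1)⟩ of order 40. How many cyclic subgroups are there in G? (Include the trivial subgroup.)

Group the elements of G by the cyclic subgroup they generate; each cyclic subgroup of order d accounts for φ(d) elements.
Cyclic subgroups by order — order 1: 1; order 2: 21; order 4: 1; order 5: 1; order 10: 1; order 20: 1.
Total: 26.

26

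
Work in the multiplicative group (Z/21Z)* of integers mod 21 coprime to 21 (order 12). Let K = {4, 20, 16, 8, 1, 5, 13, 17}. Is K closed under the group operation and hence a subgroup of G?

|K| = 8 does not divide |G| = 12, so by Lagrange K is not a subgroup.

No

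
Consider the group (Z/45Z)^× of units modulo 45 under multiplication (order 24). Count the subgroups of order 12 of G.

3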